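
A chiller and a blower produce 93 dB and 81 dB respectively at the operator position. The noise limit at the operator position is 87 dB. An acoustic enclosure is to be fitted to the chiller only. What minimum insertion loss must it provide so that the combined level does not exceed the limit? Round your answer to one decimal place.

The untreated sources together contribute 10^(81/10) = 1.259e+08, i.e. 81.00 dB.
To meet 87 dB overall, the treated chiller may contribute at most 10^(87/10) − 1.259e+08 = 3.753e+08, i.e. 85.74 dB.
So the chiller must be reduced from 93 to 85.74 dB: IL = 7.26 dB.

7.3 dB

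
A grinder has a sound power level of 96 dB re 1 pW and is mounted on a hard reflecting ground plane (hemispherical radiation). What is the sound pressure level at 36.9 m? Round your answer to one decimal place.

56.7 dB

The power spreads over a hemisphere of area 2π·r², so L_p = L_w − 10·log₁₀(2π·r²).
2π·r² = 8555 m², 10·log₁₀ of that is 39.322 dB.
L_p = 96 − 39.322 = 56.68 dB.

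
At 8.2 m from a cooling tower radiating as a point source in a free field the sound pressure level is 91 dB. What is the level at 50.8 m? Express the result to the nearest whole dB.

Point-source attenuation: ΔL = 20·log₁₀(r₂/r₁) = 20·log₁₀(50.8/8.2) = 15.841 dB.
L₂ = 91 − 20·log₁₀(50.8/8.2) = 91 − 15.841 = 75.16 dB.

75 dB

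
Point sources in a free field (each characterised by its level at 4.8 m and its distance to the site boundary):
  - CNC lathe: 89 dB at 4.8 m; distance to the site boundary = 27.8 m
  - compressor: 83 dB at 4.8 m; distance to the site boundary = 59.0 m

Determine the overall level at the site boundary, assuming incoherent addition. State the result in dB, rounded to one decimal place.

74.0 dB

Propagate each source to the receiver with L = L_ref − 20·log₁₀(r/r_ref), then add intensities.
CNC lathe: 89 − 20·log₁₀(27.8/4.8) = 89 − 15.26 = 73.74 dB.
compressor: 83 − 20·log₁₀(59.0/4.8) = 83 − 21.79 = 61.21 dB.
Σ 10^(L/10) = 2.500e+07 → L_total = 10·log₁₀(2.500e+07) = 73.98 dB.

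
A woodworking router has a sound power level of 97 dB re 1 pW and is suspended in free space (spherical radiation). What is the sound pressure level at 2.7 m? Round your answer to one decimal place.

The power spreads over a sphere of area 4π·r², so L_p = L_w − 10·log₁₀(4π·r²).
4π·r² = 91.61 m², 10·log₁₀ of that is 19.619 dB.
L_p = 97 − 19.619 = 77.38 dB.

77.4 dB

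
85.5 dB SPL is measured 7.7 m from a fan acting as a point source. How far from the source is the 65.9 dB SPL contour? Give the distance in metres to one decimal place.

73.5 m

The 19.6 dB drop corresponds to a distance ratio of 10^(19.6/20) for a point source.
r₂ = 7.7·10^((85.5−65.9)/20) = 7.7·10^(19.6/20) = 73.53 m.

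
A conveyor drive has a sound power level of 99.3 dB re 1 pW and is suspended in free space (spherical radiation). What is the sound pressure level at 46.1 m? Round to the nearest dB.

The power spreads over a sphere of area 4π·r², so L_p = L_w − 10·log₁₀(4π·r²).
4π·r² = 2.671e+04 m², 10·log₁₀ of that is 44.266 dB.
L_p = 99.3 − 44.266 = 55.03 dB.

55 dB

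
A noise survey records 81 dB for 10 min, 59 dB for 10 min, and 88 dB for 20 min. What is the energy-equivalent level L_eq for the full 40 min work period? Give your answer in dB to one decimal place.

85.4 dB

L_eq = 10·log₁₀[(1/T)·Σ tᵢ·10^(Lᵢ/10)] with T = 40 min.
Σ tᵢ·10^(Lᵢ/10) = 10·10^(81/10) + 10·10^(59/10) + 20·10^(88/10) = 1.389e+10.
L_eq = 10·log₁₀(1.389e+10/40) = 85.41 dB.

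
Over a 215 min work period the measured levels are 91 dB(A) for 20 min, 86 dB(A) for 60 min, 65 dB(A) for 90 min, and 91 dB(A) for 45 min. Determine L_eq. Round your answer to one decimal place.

L_eq = 10·log₁₀[(1/T)·Σ tᵢ·10^(Lᵢ/10)] with T = 215 min.
Σ tᵢ·10^(Lᵢ/10) = 20·10^(91/10) + 60·10^(86/10) + 90·10^(65/10) + 45·10^(91/10) = 1.060e+11.
L_eq = 10·log₁₀(1.060e+11/215) = 86.93 dB(A).

86.9 dB(A)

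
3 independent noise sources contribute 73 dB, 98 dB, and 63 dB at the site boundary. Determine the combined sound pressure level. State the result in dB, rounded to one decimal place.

Incoherent sources combine by intensity addition: L_total = 10·log₁₀(Σ 10^(L_i/10)).
Σ 10^(L/10) = 10^(73/10) + 10^(98/10) + 10^(63/10) = 6.332e+09.
L_total = 10·log₁₀(6.332e+09) = 98.02 dB.

98.0 dB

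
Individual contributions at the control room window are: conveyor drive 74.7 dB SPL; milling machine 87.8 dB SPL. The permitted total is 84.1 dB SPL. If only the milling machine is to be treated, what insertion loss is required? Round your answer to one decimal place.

The untreated sources together contribute 10^(74.7/10) = 2.951e+07, i.e. 74.70 dB SPL.
To meet 84.1 dB SPL overall, the treated milling machine may contribute at most 10^(84.1/10) − 2.951e+07 = 2.275e+08, i.e. 83.57 dB SPL.
So the milling machine must be reduced from 87.8 to 83.57 dB SPL: IL = 4.23 dB.

4.2 dB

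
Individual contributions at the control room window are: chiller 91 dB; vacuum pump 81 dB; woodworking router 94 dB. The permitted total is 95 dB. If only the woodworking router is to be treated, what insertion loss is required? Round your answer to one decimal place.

Fixed contribution from the other sources: Σ 10^(L/10) = 10^(91/10) + 10^(81/10) = 1.385e+09 (91.41 dB).
The limit corresponds to 10^(95/10) = 3.162e+09; subtracting the fixed part leaves 1.777e+09 for the woodworking router, i.e. 92.50 dB.
So the woodworking router must be reduced from 94 to 92.50 dB: IL = 1.50 dB.

1.5 dB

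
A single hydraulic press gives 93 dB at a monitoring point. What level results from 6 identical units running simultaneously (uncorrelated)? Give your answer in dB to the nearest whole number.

L_total = L₁ + 10·log₁₀ N for N identical incoherent sources.
L_total = 93 + 10·log₁₀(6) = 93 + 7.782 = 100.78 dB.

101 dB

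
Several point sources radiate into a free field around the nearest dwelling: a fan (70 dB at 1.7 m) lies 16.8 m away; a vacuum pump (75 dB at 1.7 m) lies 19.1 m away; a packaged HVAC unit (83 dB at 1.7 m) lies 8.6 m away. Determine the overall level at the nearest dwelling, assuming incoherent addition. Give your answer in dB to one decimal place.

69.1 dB

First find each source's level at the receiver (point-source: −20·log₁₀(r/r_ref)), then combine on an intensity basis.
fan: 70 − 20·log₁₀(16.8/1.7) = 70 − 19.90 = 50.10 dB.
vacuum pump: 75 − 20·log₁₀(19.1/1.7) = 75 − 21.01 = 53.99 dB.
packaged HVAC unit: 83 − 20·log₁₀(8.6/1.7) = 83 − 14.08 = 68.92 dB.
Σ 10^(L/10) = 8.149e+06 → L_total = 10·log₁₀(8.149e+06) = 69.11 dB.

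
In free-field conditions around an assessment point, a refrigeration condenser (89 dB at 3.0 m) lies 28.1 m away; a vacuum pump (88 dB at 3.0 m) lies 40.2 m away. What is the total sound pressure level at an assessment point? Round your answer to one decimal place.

71.0 dB

First find each source's level at the receiver (point-source: −20·log₁₀(r/r_ref)), then combine on an intensity basis.
refrigeration condenser: 89 − 20·log₁₀(28.1/3.0) = 89 − 19.43 = 69.57 dB.
vacuum pump: 88 − 20·log₁₀(40.2/3.0) = 88 − 22.54 = 65.46 dB.
Σ 10^(L/10) = 1.257e+07 → L_total = 10·log₁₀(1.257e+07) = 70.99 dB.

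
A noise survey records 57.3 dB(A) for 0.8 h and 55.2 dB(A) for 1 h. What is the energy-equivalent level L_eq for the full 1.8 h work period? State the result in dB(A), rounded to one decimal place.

56.3 dB(A)

L_eq = 10·log₁₀[(1/T)·Σ tᵢ·10^(Lᵢ/10)] with T = 1.8 h.
Σ tᵢ·10^(Lᵢ/10) = 0.8·10^(57.3/10) + 1·10^(55.2/10) = 7.608e+05.
L_eq = 10·log₁₀(7.608e+05/1.8) = 56.26 dB(A).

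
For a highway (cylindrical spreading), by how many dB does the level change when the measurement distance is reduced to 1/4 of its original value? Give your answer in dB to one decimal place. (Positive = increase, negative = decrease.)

+6.0 dB

Line-source spreading: ΔL = −10·log₁₀(r₂/r₁).
ΔL = −10·log₁₀(0.25) = +6.02 dB.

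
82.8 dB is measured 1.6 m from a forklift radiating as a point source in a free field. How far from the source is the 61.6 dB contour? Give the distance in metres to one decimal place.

18.4 m

For a point source L₁ − L₂ = 20·log₁₀(r₂/r₁), so r₂ = r₁·10^((L₁−L₂)/20).
r₂ = 1.6·10^((82.8−61.6)/20) = 1.6·10^(21.2/20) = 18.37 m.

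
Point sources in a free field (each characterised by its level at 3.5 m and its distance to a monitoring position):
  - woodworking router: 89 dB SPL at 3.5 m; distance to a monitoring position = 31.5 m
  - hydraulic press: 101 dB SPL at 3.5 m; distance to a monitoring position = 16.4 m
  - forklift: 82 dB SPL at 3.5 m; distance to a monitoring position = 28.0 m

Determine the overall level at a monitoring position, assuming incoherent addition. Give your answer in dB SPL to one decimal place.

Apply inverse-square spreading to bring every level to the receiver, then sum 10^(L/10).
woodworking router: 89 − 20·log₁₀(31.5/3.5) = 89 − 19.08 = 69.92 dB SPL.
hydraulic press: 101 − 20·log₁₀(16.4/3.5) = 101 − 13.42 = 87.58 dB SPL.
forklift: 82 − 20·log₁₀(28.0/3.5) = 82 − 18.06 = 63.94 dB SPL.
Σ 10^(L/10) = 5.857e+08 → L_total = 10·log₁₀(5.857e+08) = 87.68 dB SPL.

87.7 dB SPL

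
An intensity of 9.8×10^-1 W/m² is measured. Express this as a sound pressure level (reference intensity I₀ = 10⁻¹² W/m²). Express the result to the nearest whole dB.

Dividing by I₀ shifts the exponent by 12: I/I₀ = 9.8×10^11.
L = 10·(0.9912 + 11) = 119.91 dB.

120 dB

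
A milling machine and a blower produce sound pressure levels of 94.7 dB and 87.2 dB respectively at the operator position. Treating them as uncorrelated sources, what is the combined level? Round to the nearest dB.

95 dB

For uncorrelated sources the intensities add, so convert each level to linear form, sum, and take 10·log₁₀ of the total.
Σ 10^(L/10) = 10^(94.7/10) + 10^(87.2/10) = 3.476e+09.
L_total = 10·log₁₀(3.476e+09) = 95.41 dB.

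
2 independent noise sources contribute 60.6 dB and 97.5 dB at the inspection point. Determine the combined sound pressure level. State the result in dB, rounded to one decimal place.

For uncorrelated sources the intensities add, so convert each level to linear form, sum, and take 10·log₁₀ of the total.
Σ 10^(L/10) = 10^(60.6/10) + 10^(97.5/10) = 5.625e+09.
L_total = 10·log₁₀(5.625e+09) = 97.50 dB.

97.5 dB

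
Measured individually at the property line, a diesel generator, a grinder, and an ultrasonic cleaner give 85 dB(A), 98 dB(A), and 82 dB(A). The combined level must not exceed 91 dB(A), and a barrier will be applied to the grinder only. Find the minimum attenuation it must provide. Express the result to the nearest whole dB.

9 dB

Everything except the grinder sums to 10^(85/10) + 10^(82/10) = 4.747e+08 in linear terms, 86.76 dB(A).
To meet 91 dB(A) overall, the treated grinder may contribute at most 10^(91/10) − 4.747e+08 = 7.842e+08, i.e. 88.94 dB(A).
So the grinder must be reduced from 98 to 88.94 dB(A): IL = 9.06 dB.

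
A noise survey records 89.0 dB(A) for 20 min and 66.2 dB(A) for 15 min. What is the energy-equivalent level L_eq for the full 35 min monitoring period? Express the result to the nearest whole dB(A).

L_eq = 10·log₁₀[(1/T)·Σ tᵢ·10^(Lᵢ/10)] with T = 35 min.
Σ tᵢ·10^(Lᵢ/10) = 20·10^(89.0/10) + 15·10^(66.2/10) = 1.595e+10.
L_eq = 10·log₁₀(1.595e+10/35) = 86.59 dB(A).

87 dB(A)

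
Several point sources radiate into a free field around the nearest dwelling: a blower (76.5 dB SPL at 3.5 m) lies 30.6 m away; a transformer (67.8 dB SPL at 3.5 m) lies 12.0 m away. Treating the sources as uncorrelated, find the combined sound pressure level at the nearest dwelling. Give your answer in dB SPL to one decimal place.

Propagate each source to the receiver with L = L_ref − 20·log₁₀(r/r_ref), then add intensities.
blower: 76.5 − 20·log₁₀(30.6/3.5) = 76.5 − 18.83 = 57.67 dB SPL.
transformer: 67.8 − 20·log₁₀(12.0/3.5) = 67.8 − 10.70 = 57.10 dB SPL.
Σ 10^(L/10) = 1.097e+06 → L_total = 10·log₁₀(1.097e+06) = 60.40 dB SPL.

60.4 dB SPL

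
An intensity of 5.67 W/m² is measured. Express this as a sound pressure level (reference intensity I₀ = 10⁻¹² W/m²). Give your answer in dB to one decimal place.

I/I₀ = 5.67/10⁻¹² = 5.67×10^12, and L = 10·log₁₀(I/I₀).
L = 10·(0.7536 + 12) = 127.54 dB.

127.5 dB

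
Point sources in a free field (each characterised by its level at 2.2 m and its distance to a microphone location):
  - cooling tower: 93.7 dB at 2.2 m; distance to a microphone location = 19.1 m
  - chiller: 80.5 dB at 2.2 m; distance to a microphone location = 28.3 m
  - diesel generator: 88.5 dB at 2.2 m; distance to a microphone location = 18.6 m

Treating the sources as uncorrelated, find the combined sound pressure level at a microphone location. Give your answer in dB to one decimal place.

76.2 dB

First find each source's level at the receiver (point-source: −20·log₁₀(r/r_ref)), then combine on an intensity basis.
cooling tower: 93.7 − 20·log₁₀(19.1/2.2) = 93.7 − 18.77 = 74.93 dB.
chiller: 80.5 − 20·log₁₀(28.3/2.2) = 80.5 − 22.19 = 58.31 dB.
diesel generator: 88.5 − 20·log₁₀(18.6/2.2) = 88.5 − 18.54 = 69.96 dB.
Σ 10^(L/10) = 4.168e+07 → L_total = 10·log₁₀(4.168e+07) = 76.20 dB.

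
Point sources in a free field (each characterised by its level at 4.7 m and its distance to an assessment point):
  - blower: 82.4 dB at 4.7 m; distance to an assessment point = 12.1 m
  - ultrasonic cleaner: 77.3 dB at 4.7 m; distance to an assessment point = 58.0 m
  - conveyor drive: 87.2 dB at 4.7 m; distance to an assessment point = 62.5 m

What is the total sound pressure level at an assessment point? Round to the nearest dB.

Apply inverse-square spreading to bring every level to the receiver, then sum 10^(L/10).
blower: 82.4 − 20·log₁₀(12.1/4.7) = 82.4 − 8.21 = 74.19 dB.
ultrasonic cleaner: 77.3 − 20·log₁₀(58.0/4.7) = 77.3 − 21.83 = 55.47 dB.
conveyor drive: 87.2 − 20·log₁₀(62.5/4.7) = 87.2 − 22.48 = 64.72 dB.
Σ 10^(L/10) = 2.954e+07 → L_total = 10·log₁₀(2.954e+07) = 74.70 dB.

75 dB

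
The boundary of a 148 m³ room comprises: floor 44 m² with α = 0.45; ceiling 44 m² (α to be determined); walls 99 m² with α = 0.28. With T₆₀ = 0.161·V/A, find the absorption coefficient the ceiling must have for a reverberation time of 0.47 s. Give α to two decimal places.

0.07

A = 0.161·V/T₆₀ = 0.161·148/0.47 = 50.70 m² sabins.
Absorption from the other surfaces = 44·0.45 + 99·0.28 = 47.52 m², so the ceiling must supply 3.18 m² over 44 m².
α = 3.18/44 = 0.072.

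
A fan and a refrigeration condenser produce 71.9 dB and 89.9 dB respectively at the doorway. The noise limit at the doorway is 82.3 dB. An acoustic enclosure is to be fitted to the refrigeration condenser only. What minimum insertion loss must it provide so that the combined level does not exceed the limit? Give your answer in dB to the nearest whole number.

The untreated sources together contribute 10^(71.9/10) = 1.549e+07, i.e. 71.90 dB.
To meet 82.3 dB overall, the treated refrigeration condenser may contribute at most 10^(82.3/10) − 1.549e+07 = 1.543e+08, i.e. 81.88 dB.
So the refrigeration condenser must be reduced from 89.9 to 81.88 dB: IL = 8.02 dB.

8 dB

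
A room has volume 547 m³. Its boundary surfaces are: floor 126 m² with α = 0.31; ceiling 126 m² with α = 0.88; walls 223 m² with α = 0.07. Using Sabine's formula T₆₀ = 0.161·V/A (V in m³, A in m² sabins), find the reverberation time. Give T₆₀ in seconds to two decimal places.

Summing Sᵢαᵢ: 126·0.31 + 126·0.88 + 223·0.07 = 165.55 m².
T₆₀ = 0.161 × 547 / 165.55 = 0.532 s.

0.53 s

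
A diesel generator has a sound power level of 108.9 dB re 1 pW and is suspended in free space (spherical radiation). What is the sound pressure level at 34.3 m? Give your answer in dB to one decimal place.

67.2 dB

L_p = L_w − 10·log₁₀(4π·r²) with r = 34.3 m.
4π·r² = 1.478e+04 m², 10·log₁₀ of that is 41.698 dB.
L_p = 108.9 − 41.698 = 67.20 dB.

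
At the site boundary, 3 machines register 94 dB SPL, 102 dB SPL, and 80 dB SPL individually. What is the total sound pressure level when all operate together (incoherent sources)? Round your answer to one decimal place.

102.7 dB SPL

Incoherent sources combine by intensity addition: L_total = 10·log₁₀(Σ 10^(L_i/10)).
Σ 10^(L/10) = 10^(94/10) + 10^(102/10) + 10^(80/10) = 1.846e+10.
L_total = 10·log₁₀(1.846e+10) = 102.66 dB SPL.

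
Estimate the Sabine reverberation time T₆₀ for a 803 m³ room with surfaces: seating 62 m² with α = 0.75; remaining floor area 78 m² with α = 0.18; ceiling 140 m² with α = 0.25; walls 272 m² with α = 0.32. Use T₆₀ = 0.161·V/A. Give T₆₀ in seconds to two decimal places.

A = Σ Sᵢαᵢ = 62·0.75 + 78·0.18 + 140·0.25 + 272·0.32 = 182.58 m².
T₆₀ = 0.161 × 803 / 182.58 = 0.708 s.

0.71 s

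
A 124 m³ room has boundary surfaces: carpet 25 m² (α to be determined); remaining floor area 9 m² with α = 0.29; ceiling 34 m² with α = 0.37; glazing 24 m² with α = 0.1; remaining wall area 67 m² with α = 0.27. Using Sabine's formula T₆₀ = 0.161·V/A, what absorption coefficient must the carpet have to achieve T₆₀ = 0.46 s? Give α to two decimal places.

0.31

From T₆₀ = 0.161·V/A, the target T₆₀ = 0.46 s needs A = 0.161·124/0.46 = 43.40 m².
Absorption from the other surfaces = 9·0.29 + 34·0.37 + 24·0.1 + 67·0.27 = 35.68 m², so the carpet must supply 7.72 m² over 25 m².
α = 7.72/25 = 0.309.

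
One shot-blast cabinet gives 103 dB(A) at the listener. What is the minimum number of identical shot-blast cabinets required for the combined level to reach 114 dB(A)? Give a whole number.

13

Need L₁ + 10·log₁₀ N ≥ 114, i.e. log₁₀ N ≥ 1.10.
N ≥ 10^(11.0/10) = 12.589, so N = 13.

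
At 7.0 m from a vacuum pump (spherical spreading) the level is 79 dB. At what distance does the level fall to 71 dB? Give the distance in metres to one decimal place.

For a point source L₁ − L₂ = 20·log₁₀(r₂/r₁), so r₂ = r₁·10^((L₁−L₂)/20).
r₂ = 7.0·10^((79−71)/20) = 7.0·10^(8.0/20) = 17.58 m.

17.6 m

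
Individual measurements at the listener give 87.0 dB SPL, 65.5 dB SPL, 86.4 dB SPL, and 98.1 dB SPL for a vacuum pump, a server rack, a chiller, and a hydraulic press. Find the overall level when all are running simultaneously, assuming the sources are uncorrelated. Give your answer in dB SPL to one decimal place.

98.7 dB SPL

For uncorrelated sources the intensities add, so convert each level to linear form, sum, and take 10·log₁₀ of the total.
Σ 10^(L/10) = 10^(87.0/10) + 10^(65.5/10) + 10^(86.4/10) + 10^(98.1/10) = 7.398e+09.
L_total = 10·log₁₀(7.398e+09) = 98.69 dB SPL.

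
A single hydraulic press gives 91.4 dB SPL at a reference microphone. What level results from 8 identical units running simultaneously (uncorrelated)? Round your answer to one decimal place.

100.4 dB SPL

L_total = L₁ + 10·log₁₀ N for N identical incoherent sources.
L_total = 91.4 + 10·log₁₀(8) = 91.4 + 9.031 = 100.43 dB SPL.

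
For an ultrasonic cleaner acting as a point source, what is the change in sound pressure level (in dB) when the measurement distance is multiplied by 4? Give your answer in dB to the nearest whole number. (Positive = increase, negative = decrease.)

A point source loses 6 dB per doubling of distance; generally ΔL = −20·log₁₀(r₂/r₁).
ΔL = −20·log₁₀(4) = -12.04 dB.

-12 dB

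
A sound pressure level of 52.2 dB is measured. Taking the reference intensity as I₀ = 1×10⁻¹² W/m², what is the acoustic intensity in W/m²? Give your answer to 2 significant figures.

L = 10·log₁₀(I/I₀) ⇒ I = I₀·10^(L/10) = 10⁻¹² × 10^5.22.

1.7e-07 W/m²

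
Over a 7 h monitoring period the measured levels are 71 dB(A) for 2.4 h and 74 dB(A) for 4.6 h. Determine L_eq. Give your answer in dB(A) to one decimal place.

73.2 dB(A)

Weight each interval's intensity by its duration and average over T = 7 h:
Σ tᵢ·10^(Lᵢ/10) = 2.4·10^(71/10) + 4.6·10^(74/10) = 1.458e+08.
L_eq = 10·log₁₀(1.458e+08/7) = 73.19 dB(A).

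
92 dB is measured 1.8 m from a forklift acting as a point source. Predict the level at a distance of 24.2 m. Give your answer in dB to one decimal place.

Spherical spreading from a point source gives a 20·log₁₀(r₂/r₁) drop.
L₂ = 92 − 20·log₁₀(24.2/1.8) = 92 − 22.571 = 69.43 dB.

69.4 dB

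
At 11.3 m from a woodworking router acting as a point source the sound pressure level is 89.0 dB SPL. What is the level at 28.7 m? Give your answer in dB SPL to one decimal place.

80.9 dB SPL

For a point source, L₂ = L₁ − 20·log₁₀(r₂/r₁).
L₂ = 89.0 − 20·log₁₀(28.7/11.3) = 89.0 − 8.096 = 80.90 dB SPL.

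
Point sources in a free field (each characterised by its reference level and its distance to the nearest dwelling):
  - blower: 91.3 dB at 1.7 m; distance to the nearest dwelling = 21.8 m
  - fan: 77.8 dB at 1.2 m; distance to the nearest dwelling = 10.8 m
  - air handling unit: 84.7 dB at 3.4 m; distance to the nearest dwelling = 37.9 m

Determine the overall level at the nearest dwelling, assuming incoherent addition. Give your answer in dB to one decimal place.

Apply inverse-square spreading to bring every level to the receiver, then sum 10^(L/10).
blower: 91.3 − 20·log₁₀(21.8/1.7) = 91.3 − 22.16 = 69.14 dB.
fan: 77.8 − 20·log₁₀(10.8/1.2) = 77.8 − 19.08 = 58.72 dB.
air handling unit: 84.7 − 20·log₁₀(37.9/3.4) = 84.7 − 20.94 = 63.76 dB.
Σ 10^(L/10) = 1.132e+07 → L_total = 10·log₁₀(1.132e+07) = 70.54 dB.

70.5 dB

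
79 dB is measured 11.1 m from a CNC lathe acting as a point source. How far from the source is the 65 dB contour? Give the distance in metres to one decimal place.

For a point source L₁ − L₂ = 20·log₁₀(r₂/r₁), so r₂ = r₁·10^((L₁−L₂)/20).
r₂ = 11.1·10^((79−65)/20) = 11.1·10^(14.0/20) = 55.63 m.

55.6 m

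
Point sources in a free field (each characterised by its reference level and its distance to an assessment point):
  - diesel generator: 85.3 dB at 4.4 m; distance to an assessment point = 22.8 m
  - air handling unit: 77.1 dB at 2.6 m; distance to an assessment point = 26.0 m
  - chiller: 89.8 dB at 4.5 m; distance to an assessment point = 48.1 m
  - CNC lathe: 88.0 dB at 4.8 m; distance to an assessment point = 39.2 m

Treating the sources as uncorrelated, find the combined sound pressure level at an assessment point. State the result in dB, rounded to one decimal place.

Apply inverse-square spreading to bring every level to the receiver, then sum 10^(L/10).
diesel generator: 85.3 − 20·log₁₀(22.8/4.4) = 85.3 − 14.29 = 71.01 dB.
air handling unit: 77.1 − 20·log₁₀(26.0/2.6) = 77.1 − 20.00 = 57.10 dB.
chiller: 89.8 − 20·log₁₀(48.1/4.5) = 89.8 − 20.58 = 69.22 dB.
CNC lathe: 88.0 − 20·log₁₀(39.2/4.8) = 88.0 − 18.24 = 69.76 dB.
Σ 10^(L/10) = 3.095e+07 → L_total = 10·log₁₀(3.095e+07) = 74.91 dB.

74.9 dB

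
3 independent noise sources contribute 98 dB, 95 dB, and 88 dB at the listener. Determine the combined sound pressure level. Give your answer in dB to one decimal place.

100.0 dB

Incoherent sources combine by intensity addition: L_total = 10·log₁₀(Σ 10^(L_i/10)).
Σ 10^(L/10) = 10^(98/10) + 10^(95/10) + 10^(88/10) = 1.010e+10.
L_total = 10·log₁₀(1.010e+10) = 100.04 dB.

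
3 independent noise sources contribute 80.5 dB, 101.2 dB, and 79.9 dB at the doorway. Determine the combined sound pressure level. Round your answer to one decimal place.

101.3 dB

Incoherent sources combine by intensity addition: L_total = 10·log₁₀(Σ 10^(L_i/10)).
Σ 10^(L/10) = 10^(80.5/10) + 10^(101.2/10) + 10^(79.9/10) = 1.339e+10.
L_total = 10·log₁₀(1.339e+10) = 101.27 dB.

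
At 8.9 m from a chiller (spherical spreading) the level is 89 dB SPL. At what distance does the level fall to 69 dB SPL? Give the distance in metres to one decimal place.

For a point source L₁ − L₂ = 20·log₁₀(r₂/r₁), so r₂ = r₁·10^((L₁−L₂)/20).
r₂ = 8.9·10^((89−69)/20) = 8.9·10^(20.0/20) = 89.00 m.

89.0 m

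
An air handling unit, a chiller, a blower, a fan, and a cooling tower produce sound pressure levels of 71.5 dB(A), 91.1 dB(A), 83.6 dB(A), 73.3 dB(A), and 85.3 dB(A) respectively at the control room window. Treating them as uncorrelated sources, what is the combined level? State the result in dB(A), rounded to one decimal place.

For uncorrelated sources the intensities add, so convert each level to linear form, sum, and take 10·log₁₀ of the total.
Σ 10^(L/10) = 10^(71.5/10) + 10^(91.1/10) + 10^(83.6/10) + 10^(73.3/10) + 10^(85.3/10) = 1.892e+09.
L_total = 10·log₁₀(1.892e+09) = 92.77 dB(A).

92.8 dB(A)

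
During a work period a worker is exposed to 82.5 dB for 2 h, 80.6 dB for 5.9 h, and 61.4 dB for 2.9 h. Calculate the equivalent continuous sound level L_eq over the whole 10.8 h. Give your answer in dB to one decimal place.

79.8 dB

Weight each interval's intensity by its duration and average over T = 10.8 h:
Σ tᵢ·10^(Lᵢ/10) = 2·10^(82.5/10) + 5.9·10^(80.6/10) + 2.9·10^(61.4/10) = 1.037e+09.
L_eq = 10·log₁₀(1.037e+09/10.8) = 79.82 dB.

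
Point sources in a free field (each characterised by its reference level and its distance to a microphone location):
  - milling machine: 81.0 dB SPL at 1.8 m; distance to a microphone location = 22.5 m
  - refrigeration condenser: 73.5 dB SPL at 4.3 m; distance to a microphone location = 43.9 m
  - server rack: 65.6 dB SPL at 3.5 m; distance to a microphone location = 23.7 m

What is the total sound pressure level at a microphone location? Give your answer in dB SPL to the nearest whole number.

60 dB SPL

Propagate each source to the receiver with L = L_ref − 20·log₁₀(r/r_ref), then add intensities.
milling machine: 81.0 − 20·log₁₀(22.5/1.8) = 81.0 − 21.94 = 59.06 dB SPL.
refrigeration condenser: 73.5 − 20·log₁₀(43.9/4.3) = 73.5 − 20.18 = 53.32 dB SPL.
server rack: 65.6 − 20·log₁₀(23.7/3.5) = 65.6 − 16.61 = 48.99 dB SPL.
Σ 10^(L/10) = 1.100e+06 → L_total = 10·log₁₀(1.100e+06) = 60.41 dB SPL.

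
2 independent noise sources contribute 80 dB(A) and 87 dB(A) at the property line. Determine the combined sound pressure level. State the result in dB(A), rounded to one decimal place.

For uncorrelated sources the intensities add, so convert each level to linear form, sum, and take 10·log₁₀ of the total.
Σ 10^(L/10) = 10^(80/10) + 10^(87/10) = 6.012e+08.
L_total = 10·log₁₀(6.012e+08) = 87.79 dB(A).

87.8 dB(A)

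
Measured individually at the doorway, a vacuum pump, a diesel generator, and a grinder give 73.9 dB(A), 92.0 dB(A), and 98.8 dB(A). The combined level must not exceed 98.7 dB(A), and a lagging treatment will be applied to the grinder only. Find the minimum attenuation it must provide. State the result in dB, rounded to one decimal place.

Everything except the grinder sums to 10^(73.9/10) + 10^(92.0/10) = 1.609e+09 in linear terms, 92.07 dB(A).
The limit corresponds to 10^(98.7/10) = 7.413e+09; subtracting the fixed part leaves 5.804e+09 for the grinder, i.e. 97.64 dB(A).
So the grinder must be reduced from 98.8 to 97.64 dB(A): IL = 1.16 dB.

1.2 dB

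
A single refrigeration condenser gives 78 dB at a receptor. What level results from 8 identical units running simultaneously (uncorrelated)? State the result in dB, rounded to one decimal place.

With 8 equal, uncorrelated contributions the intensity is 8× that of one unit, giving a rise of 10·log₁₀ 8.
L_total = 78 + 10·log₁₀(8) = 78 + 9.031 = 87.03 dB.

87.0 dB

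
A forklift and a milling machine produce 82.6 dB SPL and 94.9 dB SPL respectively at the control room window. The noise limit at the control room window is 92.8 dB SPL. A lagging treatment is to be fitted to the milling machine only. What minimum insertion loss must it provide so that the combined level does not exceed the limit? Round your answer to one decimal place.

The untreated sources together contribute 10^(82.6/10) = 1.820e+08, i.e. 82.60 dB SPL.
The limit corresponds to 10^(92.8/10) = 1.905e+09; subtracting the fixed part leaves 1.723e+09 for the milling machine, i.e. 92.36 dB SPL.
Required insertion loss = 94.9 − 92.36 = 2.54 dB.

2.5 dB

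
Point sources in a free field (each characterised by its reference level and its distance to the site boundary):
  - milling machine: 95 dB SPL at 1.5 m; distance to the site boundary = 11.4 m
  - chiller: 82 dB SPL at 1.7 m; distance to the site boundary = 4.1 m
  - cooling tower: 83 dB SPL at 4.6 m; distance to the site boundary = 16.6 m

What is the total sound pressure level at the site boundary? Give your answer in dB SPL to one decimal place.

Propagate each source to the receiver with L = L_ref − 20·log₁₀(r/r_ref), then add intensities.
milling machine: 95 − 20·log₁₀(11.4/1.5) = 95 − 17.62 = 77.38 dB SPL.
chiller: 82 − 20·log₁₀(4.1/1.7) = 82 − 7.65 = 74.35 dB SPL.
cooling tower: 83 − 20·log₁₀(16.6/4.6) = 83 − 11.15 = 71.85 dB SPL.
Σ 10^(L/10) = 9.732e+07 → L_total = 10·log₁₀(9.732e+07) = 79.88 dB SPL.

79.9 dB SPL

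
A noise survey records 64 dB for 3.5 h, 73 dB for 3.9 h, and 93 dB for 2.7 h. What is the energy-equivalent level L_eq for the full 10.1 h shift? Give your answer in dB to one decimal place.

L_eq = 10·log₁₀[(1/T)·Σ tᵢ·10^(Lᵢ/10)] with T = 10.1 h.
Σ tᵢ·10^(Lᵢ/10) = 3.5·10^(64/10) + 3.9·10^(73/10) + 2.7·10^(93/10) = 5.474e+09.
L_eq = 10·log₁₀(5.474e+09/10.1) = 87.34 dB.

87.3 dB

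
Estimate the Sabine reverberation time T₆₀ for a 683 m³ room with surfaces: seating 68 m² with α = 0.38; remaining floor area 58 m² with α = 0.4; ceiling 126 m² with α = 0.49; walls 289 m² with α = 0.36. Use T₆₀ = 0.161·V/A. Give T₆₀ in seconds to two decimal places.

0.51 s

A = Σ Sᵢαᵢ = 68·0.38 + 58·0.4 + 126·0.49 + 289·0.36 = 214.82 m².
T₆₀ = 0.161·V/A = 0.161·683/214.82 = 0.512 s.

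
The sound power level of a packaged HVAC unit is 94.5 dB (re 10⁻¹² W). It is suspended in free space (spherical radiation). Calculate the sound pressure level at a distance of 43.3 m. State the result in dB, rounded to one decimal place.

The power spreads over a sphere of area 4π·r², so L_p = L_w − 10·log₁₀(4π·r²).
4π·r² = 2.356e+04 m², 10·log₁₀ of that is 43.722 dB.
L_p = 94.5 − 43.722 = 50.78 dB.

50.8 dB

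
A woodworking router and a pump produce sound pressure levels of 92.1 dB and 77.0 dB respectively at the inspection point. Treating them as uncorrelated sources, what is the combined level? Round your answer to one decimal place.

For uncorrelated sources the intensities add, so convert each level to linear form, sum, and take 10·log₁₀ of the total.
Σ 10^(L/10) = 10^(92.1/10) + 10^(77.0/10) = 1.672e+09.
L_total = 10·log₁₀(1.672e+09) = 92.23 dB.

92.2 dB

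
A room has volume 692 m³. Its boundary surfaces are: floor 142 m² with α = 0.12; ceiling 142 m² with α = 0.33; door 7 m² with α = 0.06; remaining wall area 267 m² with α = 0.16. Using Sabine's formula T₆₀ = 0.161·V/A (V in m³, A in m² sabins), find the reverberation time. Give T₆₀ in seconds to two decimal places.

1.04 s

Total absorption A = 142·0.12 + 142·0.33 + 7·0.06 + 267·0.16 = 107.04 m² sabins.
T₆₀ = 0.161 × 692 / 107.04 = 1.041 s.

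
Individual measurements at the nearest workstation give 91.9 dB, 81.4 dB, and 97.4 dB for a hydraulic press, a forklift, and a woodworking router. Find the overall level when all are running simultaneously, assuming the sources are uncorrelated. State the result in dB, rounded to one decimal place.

For uncorrelated sources the intensities add, so convert each level to linear form, sum, and take 10·log₁₀ of the total.
Σ 10^(L/10) = 10^(91.9/10) + 10^(81.4/10) + 10^(97.4/10) = 7.182e+09.
L_total = 10·log₁₀(7.182e+09) = 98.56 dB.

98.6 dB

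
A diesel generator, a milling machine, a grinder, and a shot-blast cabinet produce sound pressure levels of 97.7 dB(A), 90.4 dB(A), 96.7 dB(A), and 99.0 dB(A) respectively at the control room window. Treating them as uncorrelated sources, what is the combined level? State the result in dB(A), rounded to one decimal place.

Incoherent sources combine by intensity addition: L_total = 10·log₁₀(Σ 10^(L_i/10)).
Σ 10^(L/10) = 10^(97.7/10) + 10^(90.4/10) + 10^(96.7/10) + 10^(99.0/10) = 1.961e+10.
L_total = 10·log₁₀(1.961e+10) = 102.92 dB(A).

102.9 dB(A)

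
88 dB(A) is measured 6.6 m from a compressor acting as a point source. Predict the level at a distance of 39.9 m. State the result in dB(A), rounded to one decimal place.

Spherical spreading from a point source gives a 20·log₁₀(r₂/r₁) drop.
L₂ = 88 − 20·log₁₀(39.9/6.6) = 88 − 15.629 = 72.37 dB(A).

72.4 dB(A)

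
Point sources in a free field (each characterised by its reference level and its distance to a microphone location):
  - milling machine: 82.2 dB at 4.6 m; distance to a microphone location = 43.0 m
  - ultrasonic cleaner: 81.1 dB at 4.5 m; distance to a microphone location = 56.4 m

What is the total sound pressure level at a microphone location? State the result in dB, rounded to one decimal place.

Apply inverse-square spreading to bring every level to the receiver, then sum 10^(L/10).
milling machine: 82.2 − 20·log₁₀(43.0/4.6) = 82.2 − 19.41 = 62.79 dB.
ultrasonic cleaner: 81.1 − 20·log₁₀(56.4/4.5) = 81.1 − 21.96 = 59.14 dB.
Σ 10^(L/10) = 2.719e+06 → L_total = 10·log₁₀(2.719e+06) = 64.34 dB.

64.3 dB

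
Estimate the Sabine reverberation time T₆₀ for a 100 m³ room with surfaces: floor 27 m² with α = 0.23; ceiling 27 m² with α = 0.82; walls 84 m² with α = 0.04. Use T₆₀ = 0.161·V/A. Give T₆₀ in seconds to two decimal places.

Summing Sᵢαᵢ: 27·0.23 + 27·0.82 + 84·0.04 = 31.71 m².
T₆₀ = 0.161 × 100 / 31.71 = 0.508 s.

0.51 s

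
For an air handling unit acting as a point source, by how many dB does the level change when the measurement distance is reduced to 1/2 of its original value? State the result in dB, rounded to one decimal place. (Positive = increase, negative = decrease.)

A point source loses 6 dB per doubling of distance; generally ΔL = −20·log₁₀(r₂/r₁).
ΔL = −20·log₁₀(0.5) = +6.02 dB.

+6.0 dB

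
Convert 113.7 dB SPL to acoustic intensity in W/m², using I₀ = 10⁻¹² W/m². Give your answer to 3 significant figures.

I/I₀ = 10^(113.7/10) = 2.344e+11, so I = 2.344e+11 × 10⁻¹² W/m².

0.234 W/m²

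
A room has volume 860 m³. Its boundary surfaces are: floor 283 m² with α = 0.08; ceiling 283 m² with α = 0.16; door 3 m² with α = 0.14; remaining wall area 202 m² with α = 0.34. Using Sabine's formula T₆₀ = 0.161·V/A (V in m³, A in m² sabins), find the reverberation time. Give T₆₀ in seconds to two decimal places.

1.01 s

Summing Sᵢαᵢ: 283·0.08 + 283·0.16 + 3·0.14 + 202·0.34 = 137.02 m².
T₆₀ = 0.161 × 860 / 137.02 = 1.011 s.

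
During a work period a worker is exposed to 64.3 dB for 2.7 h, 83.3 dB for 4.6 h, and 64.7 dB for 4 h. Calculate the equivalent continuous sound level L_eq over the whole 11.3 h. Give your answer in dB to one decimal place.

79.5 dB

Weight each interval's intensity by its duration and average over T = 11.3 h:
Σ tᵢ·10^(Lᵢ/10) = 2.7·10^(64.3/10) + 4.6·10^(83.3/10) + 4·10^(64.7/10) = 1.003e+09.
L_eq = 10·log₁₀(1.003e+09/11.3) = 79.48 dB.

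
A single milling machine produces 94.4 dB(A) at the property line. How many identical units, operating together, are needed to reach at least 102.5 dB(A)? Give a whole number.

7

The shortfall is 102.5 − 94.4 = 8.1 dB, and N units add 10·log₁₀ N, so need 10·log₁₀ N ≥ 8.1.
N ≥ 10^(8.1/10) = 6.457, so N = 7.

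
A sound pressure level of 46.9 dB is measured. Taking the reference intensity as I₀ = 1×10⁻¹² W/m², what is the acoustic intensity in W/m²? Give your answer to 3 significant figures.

I/I₀ = 10^(46.9/10) = 4.898e+04, so I = 4.898e+04 × 10⁻¹² W/m².

4.90e-08 W/m²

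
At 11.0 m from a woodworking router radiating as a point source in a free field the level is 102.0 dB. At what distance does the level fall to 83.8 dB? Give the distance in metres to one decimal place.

89.4 m

For a point source L₁ − L₂ = 20·log₁₀(r₂/r₁), so r₂ = r₁·10^((L₁−L₂)/20).
r₂ = 11.0·10^((102.0−83.8)/20) = 11.0·10^(18.2/20) = 89.41 m.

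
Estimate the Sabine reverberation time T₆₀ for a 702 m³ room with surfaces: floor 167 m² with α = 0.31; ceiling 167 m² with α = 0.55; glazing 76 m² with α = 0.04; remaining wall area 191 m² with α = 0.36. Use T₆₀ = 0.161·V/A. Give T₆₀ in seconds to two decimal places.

0.52 s

Total absorption A = 167·0.31 + 167·0.55 + 76·0.04 + 191·0.36 = 215.42 m² sabins.
T₆₀ = 0.161 × 702 / 215.42 = 0.525 s.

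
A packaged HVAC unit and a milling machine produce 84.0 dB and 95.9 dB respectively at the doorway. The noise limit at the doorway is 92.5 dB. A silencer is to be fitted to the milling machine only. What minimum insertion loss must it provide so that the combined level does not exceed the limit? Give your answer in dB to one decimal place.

Everything except the milling machine sums to 10^(84.0/10) = 2.512e+08 in linear terms, 84.00 dB.
To meet 92.5 dB overall, the treated milling machine may contribute at most 10^(92.5/10) − 2.512e+08 = 1.527e+09, i.e. 91.84 dB.
So the milling machine must be reduced from 95.9 to 91.84 dB: IL = 4.06 dB.

4.1 dB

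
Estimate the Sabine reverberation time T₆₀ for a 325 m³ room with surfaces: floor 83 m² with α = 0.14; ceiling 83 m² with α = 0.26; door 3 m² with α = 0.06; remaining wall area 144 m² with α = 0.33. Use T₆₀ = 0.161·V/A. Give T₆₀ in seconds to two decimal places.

A = Σ Sᵢαᵢ = 83·0.14 + 83·0.26 + 3·0.06 + 144·0.33 = 80.90 m².
T₆₀ = 0.161·V/A = 0.161·325/80.90 = 0.647 s.

0.65 s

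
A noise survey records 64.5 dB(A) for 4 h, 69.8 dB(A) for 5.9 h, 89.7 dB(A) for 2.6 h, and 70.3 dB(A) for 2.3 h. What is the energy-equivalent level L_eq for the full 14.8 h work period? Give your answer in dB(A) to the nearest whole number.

L_eq = 10·log₁₀[(1/T)·Σ tᵢ·10^(Lᵢ/10)] with T = 14.8 h.
Σ tᵢ·10^(Lᵢ/10) = 4·10^(64.5/10) + 5.9·10^(69.8/10) + 2.6·10^(89.7/10) + 2.3·10^(70.3/10) = 2.519e+09.
L_eq = 10·log₁₀(2.519e+09/14.8) = 82.31 dB(A).

82 dB(A)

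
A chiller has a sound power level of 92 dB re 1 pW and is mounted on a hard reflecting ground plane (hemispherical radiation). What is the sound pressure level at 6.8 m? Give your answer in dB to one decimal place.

67.4 dB

Free-field hemispherical radiation: L_p = L_w − 10·log₁₀(2π·r²), r = 6.8 m.
2π·r² = 290.5 m², 10·log₁₀ of that is 24.632 dB.
L_p = 92 − 24.632 = 67.37 dB.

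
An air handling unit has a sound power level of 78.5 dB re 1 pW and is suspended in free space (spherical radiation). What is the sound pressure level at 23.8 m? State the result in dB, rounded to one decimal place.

40.0 dB

The power spreads over a sphere of area 4π·r², so L_p = L_w − 10·log₁₀(4π·r²).
4π·r² = 7118 m², 10·log₁₀ of that is 38.524 dB.
L_p = 78.5 − 38.524 = 39.98 dB.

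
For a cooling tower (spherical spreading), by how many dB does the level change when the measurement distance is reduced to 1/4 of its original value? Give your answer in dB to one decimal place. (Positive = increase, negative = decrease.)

Point-source spreading: ΔL = −20·log₁₀(r₂/r₁).
ΔL = −20·log₁₀(0.25) = +12.04 dB.

+12.0 dB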